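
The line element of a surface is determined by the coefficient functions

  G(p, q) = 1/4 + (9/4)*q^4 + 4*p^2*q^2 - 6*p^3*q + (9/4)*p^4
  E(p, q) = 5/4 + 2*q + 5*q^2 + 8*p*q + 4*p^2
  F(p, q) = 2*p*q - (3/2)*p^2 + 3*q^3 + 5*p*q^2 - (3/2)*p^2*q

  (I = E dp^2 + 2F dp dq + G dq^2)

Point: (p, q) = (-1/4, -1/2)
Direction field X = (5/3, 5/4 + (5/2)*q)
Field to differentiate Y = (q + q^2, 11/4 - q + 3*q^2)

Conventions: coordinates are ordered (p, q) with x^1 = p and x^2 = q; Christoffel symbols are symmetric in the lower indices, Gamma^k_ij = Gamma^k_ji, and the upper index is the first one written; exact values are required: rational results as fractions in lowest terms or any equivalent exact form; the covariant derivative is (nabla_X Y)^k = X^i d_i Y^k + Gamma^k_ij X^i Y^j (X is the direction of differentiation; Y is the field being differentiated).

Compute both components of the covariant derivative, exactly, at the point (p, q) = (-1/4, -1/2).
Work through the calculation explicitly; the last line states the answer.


E = 11/4, F = -31/64, G = 425/1024 at the point
E_p = -6, E_q = -5, F_p = 5/8, F_q = 93/32, G_p = -5/64, G_q = -41/32
EG - F^2 = 1857/2048;  g^inv = (2048/1857) * [[425/1024, 31/64], [31/64, 11/4]]
first-kind symbols [ij,l] = (1/2)(d_i g_jl + d_j g_il - d_l g_ij): [pp,p] = E_p/2 = -3, [pp,q] = F_p - E_q/2 = 25/8, [pq,p] = E_q/2 = -5/2, [pq,q] = G_p/2 = -5/128, [qq,p] = F_q - G_p/2 = 377/128, [qq,q] = G_q/2 = -41/64
Gamma^p_ij = (G*[ij,p] - F*[ij,q])/(EG - F^2), Gamma^q_ij = (E*[ij,q] - F*[ij,p])/(EG - F^2)
Gamma_ppp = 550/1857, Gamma_ppq = -2885/2476, Gamma_pqq = 39851/39616, Gamma_qpp = 14624/1857, Gamma_qpq = -900/619, Gamma_qqq = -915/2476
X = (5/3, 0), Y = (-1/4, 4) at the point

Answer: (nabla_X Y)^p = -87925/11142, (nabla_X Y)^q = -72280/5571


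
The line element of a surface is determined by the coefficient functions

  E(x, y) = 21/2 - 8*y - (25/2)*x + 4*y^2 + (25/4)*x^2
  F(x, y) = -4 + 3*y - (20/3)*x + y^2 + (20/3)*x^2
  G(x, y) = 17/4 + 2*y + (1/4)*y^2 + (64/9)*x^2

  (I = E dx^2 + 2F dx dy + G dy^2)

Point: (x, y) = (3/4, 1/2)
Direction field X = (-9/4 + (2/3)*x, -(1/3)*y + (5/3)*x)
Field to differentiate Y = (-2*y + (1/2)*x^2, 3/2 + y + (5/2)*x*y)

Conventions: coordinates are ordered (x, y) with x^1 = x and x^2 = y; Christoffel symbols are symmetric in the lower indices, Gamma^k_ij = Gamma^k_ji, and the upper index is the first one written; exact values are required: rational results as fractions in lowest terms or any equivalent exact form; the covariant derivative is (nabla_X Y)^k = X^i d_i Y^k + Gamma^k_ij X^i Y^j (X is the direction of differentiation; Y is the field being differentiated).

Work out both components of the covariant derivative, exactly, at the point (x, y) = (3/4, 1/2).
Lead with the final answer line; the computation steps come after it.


Answer: (nabla_X Y)^x = -152553/14176, (nabla_X Y)^y = -16327/3987

E = 105/64, F = -7/2, G = 149/16 at the point
E_x = -25/8, E_y = -4, F_x = 10/3, F_y = 4, G_x = 32/3, G_y = 9/4
EG - F^2 = 3101/1024;  g^inv = (1024/3101) * [[149/16, 7/2], [7/2, 105/64]]
first-kind symbols [ij,l] = (1/2)(d_i g_jl + d_j g_il - d_l g_ij): [xx,x] = E_x/2 = -25/16, [xx,y] = F_x - E_y/2 = 16/3, [xy,x] = E_y/2 = -2, [xy,y] = G_x/2 = 16/3, [yy,x] = F_y - G_x/2 = -4/3, [yy,y] = G_y/2 = 9/8
Gamma^x_ij = (G*[ij,x] - F*[ij,y])/(EG - F^2), Gamma^y_ij = (E*[ij,y] - F*[ij,x])/(EG - F^2)
Gamma_xxx = 12644/9303, Gamma_xxy = 128/9303, Gamma_xyy = -26048/9303, Gamma_yxx = 480/443, Gamma_yxy = 256/443, Gamma_yyy = -1238/1329
X = (-7/4, 13/12), Y = (-23/32, 47/16) at the point


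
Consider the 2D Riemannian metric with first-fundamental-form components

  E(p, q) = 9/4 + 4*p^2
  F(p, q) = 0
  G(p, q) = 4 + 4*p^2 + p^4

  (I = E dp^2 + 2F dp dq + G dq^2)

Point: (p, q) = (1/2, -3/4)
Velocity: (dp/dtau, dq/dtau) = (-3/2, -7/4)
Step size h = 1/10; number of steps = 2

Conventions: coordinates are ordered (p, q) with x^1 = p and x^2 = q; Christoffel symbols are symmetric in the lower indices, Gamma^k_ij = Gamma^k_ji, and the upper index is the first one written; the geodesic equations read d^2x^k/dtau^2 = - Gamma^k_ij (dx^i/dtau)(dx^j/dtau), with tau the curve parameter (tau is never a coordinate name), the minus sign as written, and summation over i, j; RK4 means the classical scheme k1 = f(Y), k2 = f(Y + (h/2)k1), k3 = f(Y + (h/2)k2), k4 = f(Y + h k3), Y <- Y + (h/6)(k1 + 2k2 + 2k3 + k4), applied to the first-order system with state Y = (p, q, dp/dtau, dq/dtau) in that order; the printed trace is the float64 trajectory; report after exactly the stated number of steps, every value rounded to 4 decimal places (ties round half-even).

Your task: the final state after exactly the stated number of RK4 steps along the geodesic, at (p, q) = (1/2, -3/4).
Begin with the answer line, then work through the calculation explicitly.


Answer: p = 0.2193, q = -1.1402, dp/dtau = -1.2964, dq/dtau = -2.1121

f(Y) = (dp/dtau, dq/dtau, -Gamma^p_ij Y'^i Y'^j, -Gamma^q_ij Y'^i Y'^j) with the Gammas evaluated at the stage position; h = 0.100000; intermediate values shown to 6 dp
step 0: p = 0.5000, q = -0.7500, dp/dtau = -1.5000, dq/dtau = -1.7500
step 1:
  k1: at (p, q) = (0.500000, -0.750000), (dp/dtau, dq/dtau) = (-1.500000, -1.750000); Gamma_ppp = 0.615385, Gamma_ppq = 0.000000, Gamma_pqq = -0.692308, Gamma_qpp = 0.000000, Gamma_qpq = 0.444444, Gamma_qqq = 0.000000; k1 = (-1.500000, -1.750000, 0.735577, -2.333333)
  k2: at (p, q) = (0.425000, -0.837500), (dp/dtau, dq/dtau) = (-1.463221, -1.866667); Gamma_ppp = 0.571909, Gamma_ppq = 0.000000, Gamma_pqq = -0.623560, Gamma_qpp = 0.000000, Gamma_qpq = 0.389797, Gamma_qqq = 0.000000; k2 = (-1.463221, -1.866667, 0.948292, -2.129338)
  k3: at (p, q) = (0.426839, -0.843333), (dp/dtau, dq/dtau) = (-1.452585, -1.856467); Gamma_ppp = 0.573176, Gamma_ppq = 0.000000, Gamma_pqq = -0.625389, Gamma_qpp = 0.000000, Gamma_qpq = 0.391202, Gamma_qqq = 0.000000; k3 = (-1.452585, -1.856467, 0.945983, -2.109891)
  k4: at (p, q) = (0.354741, -0.935647), (dp/dtau, dq/dtau) = (-1.405402, -1.960989); Gamma_ppp = 0.515357, Gamma_ppq = 0.000000, Gamma_pqq = -0.547783, Gamma_qpp = 0.000000, Gamma_qpq = 0.333742, Gamma_qqq = 0.000000; k4 = (-1.405402, -1.960989, 1.088580, -1.839572)
  Y <- Y + (h/6)(k1 + 2k2 + 2k3 + k4): p = 0.3544, q = -0.9360, dp/dtau = -1.4065, dq/dtau = -1.9609
step 2:
  k1: at (p, q) = (0.354383, -0.935954), (dp/dtau, dq/dtau) = (-1.406455, -1.960856); Gamma_ppp = 0.515026, Gamma_ppq = 0.000000, Gamma_pqq = -0.547367, Gamma_qpp = 0.000000, Gamma_qpq = 0.333445, Gamma_qqq = 0.000000; k1 = (-1.406455, -1.960856, 1.085820, -1.839186)
  k2: at (p, q) = (0.284060, -1.033997), (dp/dtau, dq/dtau) = (-1.352164, -2.052815); Gamma_ppp = 0.441643, Gamma_ppq = 0.000000, Gamma_pqq = -0.459461, Gamma_qpp = 0.000000, Gamma_qpq = 0.273044, Gamma_qqq = 0.000000; k2 = (-1.352164, -2.052815, 1.128715, -1.515802)
  k3: at (p, q) = (0.286775, -1.038595), (dp/dtau, dq/dtau) = (-1.350019, -2.036646); Gamma_ppp = 0.444792, Gamma_ppq = 0.000000, Gamma_pqq = -0.463081, Gamma_qpp = 0.000000, Gamma_qpq = 0.275448, Gamma_qqq = 0.000000; k3 = (-1.350019, -2.036646, 1.110173, -1.514697)
  k4: at (p, q) = (0.219381, -1.139619), (dp/dtau, dq/dtau) = (-1.295438, -2.112326); Gamma_ppp = 0.359271, Gamma_ppq = 0.000000, Gamma_pqq = -0.367917, Gamma_qpp = 0.000000, Gamma_qpq = 0.214226, Gamma_qqq = 0.000000; k4 = (-1.295438, -2.112326, 1.038701, -1.172410)
  Y <- Y + (h/6)(k1 + 2k2 + 2k3 + k4): p = 0.2193, q = -1.1402, dp/dtau = -1.2964, dq/dtau = -2.1121


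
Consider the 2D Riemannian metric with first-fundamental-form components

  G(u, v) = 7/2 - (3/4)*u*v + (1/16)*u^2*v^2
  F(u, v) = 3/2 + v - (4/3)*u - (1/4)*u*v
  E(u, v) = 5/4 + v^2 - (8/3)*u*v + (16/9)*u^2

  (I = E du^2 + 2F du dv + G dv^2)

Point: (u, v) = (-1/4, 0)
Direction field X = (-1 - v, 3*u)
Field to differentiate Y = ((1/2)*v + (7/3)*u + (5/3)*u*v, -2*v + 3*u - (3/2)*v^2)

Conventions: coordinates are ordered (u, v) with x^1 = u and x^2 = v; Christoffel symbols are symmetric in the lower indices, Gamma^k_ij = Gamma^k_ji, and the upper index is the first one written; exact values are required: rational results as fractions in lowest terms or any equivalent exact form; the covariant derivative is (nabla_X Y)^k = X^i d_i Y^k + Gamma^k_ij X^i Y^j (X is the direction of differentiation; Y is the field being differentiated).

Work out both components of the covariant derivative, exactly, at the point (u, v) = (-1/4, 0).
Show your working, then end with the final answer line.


E = 49/36, F = 11/6, G = 7/2 at the point
E_u = -8/9, E_v = 2/3, F_u = -4/3, F_v = 17/16, G_u = 0, G_v = 3/16
EG - F^2 = 101/72;  g^inv = (72/101) * [[7/2, -11/6], [-11/6, 49/36]]
first-kind symbols [ij,l] = (1/2)(d_i g_jl + d_j g_il - d_l g_ij): [uu,u] = E_u/2 = -4/9, [uu,v] = F_u - E_v/2 = -5/3, [uv,u] = E_v/2 = 1/3, [uv,v] = G_u/2 = 0, [vv,u] = F_v - G_u/2 = 17/16, [vv,v] = G_v/2 = 3/32
Gamma^u_ij = (G*[ij,u] - F*[ij,v])/(EG - F^2), Gamma^v_ij = (E*[ij,v] - F*[ij,u])/(EG - F^2)
Gamma_uuu = 108/101, Gamma_uuv = 84/101, Gamma_uvv = 2043/808, Gamma_vuu = -314/303, Gamma_vuv = -44/101, Gamma_vvv = -2097/1616
X = (-1, -3/4), Y = (-7/12, -3/4) at the point

Answer: (nabla_X Y)^u = 24737/38784, (nabla_X Y)^v = -779969/232704


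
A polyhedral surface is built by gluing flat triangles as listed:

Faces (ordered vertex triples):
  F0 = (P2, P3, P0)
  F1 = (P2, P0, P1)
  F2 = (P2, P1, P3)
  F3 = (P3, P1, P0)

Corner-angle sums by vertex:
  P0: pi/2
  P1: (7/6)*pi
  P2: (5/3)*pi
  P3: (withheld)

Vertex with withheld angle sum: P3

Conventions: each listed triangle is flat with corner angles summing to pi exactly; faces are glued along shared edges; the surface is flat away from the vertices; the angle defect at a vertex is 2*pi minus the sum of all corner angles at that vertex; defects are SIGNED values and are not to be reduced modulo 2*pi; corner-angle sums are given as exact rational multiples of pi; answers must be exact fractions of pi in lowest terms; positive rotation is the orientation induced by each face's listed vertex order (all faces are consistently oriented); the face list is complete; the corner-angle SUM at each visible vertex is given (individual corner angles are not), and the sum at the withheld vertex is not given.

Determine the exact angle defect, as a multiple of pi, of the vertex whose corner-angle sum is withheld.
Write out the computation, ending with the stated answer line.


V = 4, E = 6, F = 4; chi = V - E + F = 2
Gauss-Bonnet: total defect = 2*pi*chi = 4*pi; visible defects sum to (8/3)*pi

Answer: defect(P3) = (4/3)*pi


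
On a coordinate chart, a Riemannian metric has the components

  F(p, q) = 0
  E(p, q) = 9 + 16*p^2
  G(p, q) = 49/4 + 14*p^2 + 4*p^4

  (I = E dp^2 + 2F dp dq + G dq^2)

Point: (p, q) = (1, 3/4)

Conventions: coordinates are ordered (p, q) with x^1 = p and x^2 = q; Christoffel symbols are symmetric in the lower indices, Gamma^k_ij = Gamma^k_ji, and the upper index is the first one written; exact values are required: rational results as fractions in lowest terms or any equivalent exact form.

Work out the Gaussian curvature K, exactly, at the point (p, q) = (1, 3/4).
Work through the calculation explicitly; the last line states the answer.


E = 25, F = 0, G = 121/4, EG - F^2 = 3025/4 at the point
E_p = 32, E_q = 0, F_p = 0, F_q = 0, G_p = 44, G_q = 0
E_qq = 0, F_pq = 0, G_pp = 76
The intrinsic route: Brioschi's K = (det M1 - det M2)/(EG - F^2)^2.
M1 = [[-E_qq/2 + F_pq - G_pp/2, E_p/2, F_p - E_q/2], [F_q - G_p/2, E, F], [G_q/2, F, G]] = [[-38, 16, 0], [-22, 25, 0], [0, 0, 121/4]]; det M1 = -36179/2
M2 = [[0, E_q/2, G_p/2], [E_q/2, E, F], [G_p/2, F, G]] = [[0, 0, 22], [0, 25, 0], [22, 0, 121/4]]; det M2 = -12100
det M1 - det M2 = -11979/2; K = -11979/2 / (3025/4)^2 = -72/6875

Answer: K = -72/6875


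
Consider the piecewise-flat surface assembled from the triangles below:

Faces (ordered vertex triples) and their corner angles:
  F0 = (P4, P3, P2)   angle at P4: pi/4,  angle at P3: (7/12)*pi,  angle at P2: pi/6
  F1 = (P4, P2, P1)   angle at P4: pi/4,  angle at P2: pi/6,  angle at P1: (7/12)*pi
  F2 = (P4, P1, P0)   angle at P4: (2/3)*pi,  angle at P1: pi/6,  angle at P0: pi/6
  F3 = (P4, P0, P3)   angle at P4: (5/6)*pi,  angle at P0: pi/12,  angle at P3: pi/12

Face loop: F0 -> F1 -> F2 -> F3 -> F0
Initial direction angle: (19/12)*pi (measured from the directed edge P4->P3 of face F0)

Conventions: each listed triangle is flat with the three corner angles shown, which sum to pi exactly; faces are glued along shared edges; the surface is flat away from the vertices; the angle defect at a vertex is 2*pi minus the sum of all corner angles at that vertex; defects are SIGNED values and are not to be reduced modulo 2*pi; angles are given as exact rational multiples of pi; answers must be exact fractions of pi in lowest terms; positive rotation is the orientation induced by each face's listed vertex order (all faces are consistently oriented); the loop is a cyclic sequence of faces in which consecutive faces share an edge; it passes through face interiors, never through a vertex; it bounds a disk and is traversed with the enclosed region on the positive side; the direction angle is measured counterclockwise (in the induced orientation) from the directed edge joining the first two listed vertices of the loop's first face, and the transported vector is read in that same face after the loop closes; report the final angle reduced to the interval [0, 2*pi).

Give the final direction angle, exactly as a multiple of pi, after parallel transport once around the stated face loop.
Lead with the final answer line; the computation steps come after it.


Answer: final direction angle = (19/12)*pi

enclosed vertex P4: corner angles sum to 2*pi, defect = 2*pi - 2*pi = 0
the final direction is the initial angle plus the enclosed defects, taken mod 2*pi in the induced orientation
final angle = (19/12)*pi + 0 = (19/12)*pi (mod 2*pi)


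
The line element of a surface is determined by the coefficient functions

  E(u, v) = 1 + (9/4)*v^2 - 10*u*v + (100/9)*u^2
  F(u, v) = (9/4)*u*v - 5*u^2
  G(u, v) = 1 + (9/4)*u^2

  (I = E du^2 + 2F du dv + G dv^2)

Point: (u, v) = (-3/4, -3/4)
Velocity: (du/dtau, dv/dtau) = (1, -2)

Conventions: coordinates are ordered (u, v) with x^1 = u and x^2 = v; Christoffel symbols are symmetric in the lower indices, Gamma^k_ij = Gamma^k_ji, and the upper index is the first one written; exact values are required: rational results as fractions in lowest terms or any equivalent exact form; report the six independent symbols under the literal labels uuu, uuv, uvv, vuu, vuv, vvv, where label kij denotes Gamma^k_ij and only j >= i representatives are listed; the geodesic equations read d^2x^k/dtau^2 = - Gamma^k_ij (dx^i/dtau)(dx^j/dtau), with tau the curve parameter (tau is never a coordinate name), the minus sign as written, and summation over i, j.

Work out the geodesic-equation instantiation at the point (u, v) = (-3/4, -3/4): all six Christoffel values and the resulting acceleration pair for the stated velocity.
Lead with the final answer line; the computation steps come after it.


Answer: Gamma_uuu = -440/399, Gamma_uuv = 66/133, Gamma_uvv = 0, Gamma_vuu = 120/133, Gamma_vuv = -54/133, Gamma_vvv = 0; accelerations (d^2u/dtau^2, d^2v/dtau^2) = (176/57, -48/19)

E = 185/64, F = -99/64, G = 145/64 at the point
E_u = -55/6, E_v = 33/8, F_u = 93/16, F_v = -27/16, G_u = -27/8, G_v = 0
EG - F^2 = 133/32;  g^inv = (32/133) * [[145/64, 99/64], [99/64, 185/64]]
first-kind symbols [ij,l] = (1/2)(d_i g_jl + d_j g_il - d_l g_ij): [uu,u] = E_u/2 = -55/12, [uu,v] = F_u - E_v/2 = 15/4, [uv,u] = E_v/2 = 33/16, [uv,v] = G_u/2 = -27/16, [vv,u] = F_v - G_u/2 = 0, [vv,v] = G_v/2 = 0
Gamma^u_ij = (G*[ij,u] - F*[ij,v])/(EG - F^2), Gamma^v_ij = (E*[ij,v] - F*[ij,u])/(EG - F^2)
Gamma_uuu = -440/399, Gamma_uuv = 66/133, Gamma_uvv = 0, Gamma_vuu = 120/133, Gamma_vuv = -54/133, Gamma_vvv = 0
d^2u/dtau^2 = -(Gamma_uuu*(1)^2 + 2*Gamma_uuv*(1)*(-2) + Gamma_uvv*(-2)^2) = 176/57
d^2v/dtau^2 = -(Gamma_vuu*(1)^2 + 2*Gamma_vuv*(1)*(-2) + Gamma_vvv*(-2)^2) = -48/19


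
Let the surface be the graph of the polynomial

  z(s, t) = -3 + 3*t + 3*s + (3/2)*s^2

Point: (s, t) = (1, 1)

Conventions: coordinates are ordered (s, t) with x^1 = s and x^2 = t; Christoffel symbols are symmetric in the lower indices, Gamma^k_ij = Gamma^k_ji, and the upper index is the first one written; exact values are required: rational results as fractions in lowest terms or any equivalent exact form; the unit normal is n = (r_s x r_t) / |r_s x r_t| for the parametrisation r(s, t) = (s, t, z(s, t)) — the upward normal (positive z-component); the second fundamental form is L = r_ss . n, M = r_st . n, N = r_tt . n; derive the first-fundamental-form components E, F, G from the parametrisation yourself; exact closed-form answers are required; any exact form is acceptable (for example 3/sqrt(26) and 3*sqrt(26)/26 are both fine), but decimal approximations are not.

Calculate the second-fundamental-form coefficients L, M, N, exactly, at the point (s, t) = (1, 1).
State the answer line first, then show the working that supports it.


Answer: L = 3*sqrt(46)/46, M = 0, N = 0

z_s = 6, z_t = 3, z_ss = 3, z_st = 0, z_tt = 0
E = 37, F = 18, G = 10; answer radicand W^2 = 46
unnormalised second-form numerators: l = 3, m = 0, n = 0; L = l/sqrt(46), and similarly M = m/sqrt(W^2), N = n/sqrt(W^2)


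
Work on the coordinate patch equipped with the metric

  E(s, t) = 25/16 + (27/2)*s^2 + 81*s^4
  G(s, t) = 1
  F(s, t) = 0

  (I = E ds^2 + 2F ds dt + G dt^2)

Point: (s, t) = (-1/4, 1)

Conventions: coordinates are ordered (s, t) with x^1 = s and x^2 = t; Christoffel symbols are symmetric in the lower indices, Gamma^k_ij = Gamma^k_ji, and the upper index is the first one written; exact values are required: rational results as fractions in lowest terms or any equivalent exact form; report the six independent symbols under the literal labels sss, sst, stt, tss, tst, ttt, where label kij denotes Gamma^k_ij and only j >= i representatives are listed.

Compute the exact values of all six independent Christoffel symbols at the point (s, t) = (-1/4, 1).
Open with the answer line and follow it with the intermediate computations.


Answer: Gamma_sss = -1512/697, Gamma_sst = 0, Gamma_stt = 0, Gamma_tss = 0, Gamma_tst = 0, Gamma_ttt = 0

E = 697/256, F = 0, G = 1 at the point
E_s = -189/16, E_t = 0, F_s = 0, F_t = 0, G_s = 0, G_t = 0
EG - F^2 = 697/256;  g^inv = (256/697) * [[1, 0], [0, 697/256]]
first-kind symbols [ij,l] = (1/2)(d_i g_jl + d_j g_il - d_l g_ij): [ss,s] = E_s/2 = -189/32, [ss,t] = F_s - E_t/2 = 0, [st,s] = E_t/2 = 0, [st,t] = G_s/2 = 0, [tt,s] = F_t - G_s/2 = 0, [tt,t] = G_t/2 = 0
Gamma^s_ij = (G*[ij,s] - F*[ij,t])/(EG - F^2), Gamma^t_ij = (E*[ij,t] - F*[ij,s])/(EG - F^2)


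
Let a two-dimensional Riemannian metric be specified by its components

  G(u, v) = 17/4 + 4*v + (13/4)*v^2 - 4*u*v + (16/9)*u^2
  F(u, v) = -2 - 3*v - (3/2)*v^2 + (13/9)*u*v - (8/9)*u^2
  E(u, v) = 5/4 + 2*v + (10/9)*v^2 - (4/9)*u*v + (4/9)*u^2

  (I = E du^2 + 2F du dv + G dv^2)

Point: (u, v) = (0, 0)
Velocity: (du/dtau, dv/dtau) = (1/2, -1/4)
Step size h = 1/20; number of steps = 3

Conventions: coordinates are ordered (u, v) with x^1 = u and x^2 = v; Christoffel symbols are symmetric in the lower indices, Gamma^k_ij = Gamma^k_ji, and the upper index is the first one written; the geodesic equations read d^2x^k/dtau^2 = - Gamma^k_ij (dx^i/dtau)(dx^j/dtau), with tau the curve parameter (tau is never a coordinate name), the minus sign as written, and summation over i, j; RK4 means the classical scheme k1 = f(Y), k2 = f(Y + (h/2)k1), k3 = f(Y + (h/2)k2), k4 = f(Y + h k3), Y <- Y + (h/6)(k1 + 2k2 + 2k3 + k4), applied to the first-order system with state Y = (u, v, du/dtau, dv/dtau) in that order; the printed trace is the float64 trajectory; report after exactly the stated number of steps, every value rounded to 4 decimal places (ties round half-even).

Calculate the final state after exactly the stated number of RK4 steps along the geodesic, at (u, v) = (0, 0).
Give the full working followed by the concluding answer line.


f(Y) = (du/dtau, dv/dtau, -Gamma^u_ij Y'^i Y'^j, -Gamma^v_ij Y'^i Y'^j) with the Gammas evaluated at the stage position; h = 0.050000; intermediate values shown to 6 dp
step 0: u = 0.0000, v = 0.0000, du/dtau = 0.5000, dv/dtau = -0.2500
step 1:
  k1: at (u, v) = (0.000000, 0.000000), (du/dtau, dv/dtau) = (0.500000, -0.250000); Gamma_uuu = -1.523810, Gamma_uuv = 3.238095, Gamma_uvv = -6.666667, Gamma_vuu = -0.952381, Gamma_vuv = 1.523810, Gamma_vvv = -2.666667; k1 = (0.500000, -0.250000, 1.607143, 0.785714)
  k2: at (u, v) = (0.012500, -0.006250), (du/dtau, dv/dtau) = (0.540179, -0.230357); Gamma_uuu = -1.530554, Gamma_uuv = 3.263422, Gamma_uvv = -6.747919, Gamma_vuu = -0.959461, Gamma_vuv = 1.538529, Gamma_vvv = -2.701724; k2 = (0.540179, -0.230357, 1.616840, 0.806220)
  k3: at (u, v) = (0.013504, -0.005759), (du/dtau, dv/dtau) = (0.540421, -0.229844); Gamma_uuu = -1.531873, Gamma_uuv = 3.265388, Gamma_uvv = -6.749739, Gamma_vuu = -0.960498, Gamma_vuv = 1.540065, Gamma_vvv = -2.703777; k3 = (0.540421, -0.229844, 1.615175, 0.805946)
  k4: at (u, v) = (0.027021, -0.011492), (du/dtau, dv/dtau) = (0.580759, -0.209703); Gamma_uuu = -1.539649, Gamma_uuv = 3.292370, Gamma_uvv = -6.832570, Gamma_vuu = -0.968404, Gamma_vuv = 1.556101, Gamma_vvv = -2.740627; k4 = (0.580759, -0.209703, 1.621692, 0.826168)
  Y <- Y + (h/6)(k1 + 2k2 + 2k3 + k4): u = 0.0270, v = -0.0115, du/dtau = 0.5808, dv/dtau = -0.2097
step 2:
  k1: at (u, v) = (0.027016, -0.011501), (du/dtau, dv/dtau) = (0.580774, -0.209698); Gamma_uuu = -1.539638, Gamma_uuv = 3.292361, Gamma_uvv = -6.832591, Gamma_vuu = -0.968396, Gamma_vuv = 1.556091, Gamma_vvv = -2.740622; k1 = (0.580774, -0.209698, 1.621704, 0.826177)
  k2: at (u, v) = (0.041536, -0.016743), (du/dtau, dv/dtau) = (0.621316, -0.189044); Gamma_uuu = -1.548440, Gamma_uuv = 3.321004, Gamma_uvv = -6.917082, Gamma_vuu = -0.977108, Gamma_vuv = 1.573433, Gamma_vvv = -2.779299; k2 = (0.621316, -0.189044, 1.625094, 0.846141)
  k3: at (u, v) = (0.042549, -0.016227), (du/dtau, dv/dtau) = (0.621401, -0.188545); Gamma_uuu = -1.549816, Gamma_uuv = 3.323021, Gamma_uvv = -6.918842, Gamma_vuu = -0.978174, Gamma_vuv = 1.575014, Gamma_vvv = -2.781410; k3 = (0.621401, -0.188545, 1.623067, 0.845651)
  k4: at (u, v) = (0.058086, -0.020928), (du/dtau, dv/dtau) = (0.661927, -0.167416); Gamma_uuu = -1.559760, Gamma_uuv = 3.353423, Gamma_uvv = -7.004852, Gamma_vuu = -0.987745, Gamma_vuv = 1.593744, Gamma_vvv = -2.822019; k4 = (0.661927, -0.167416, 1.622969, 0.865102)
  Y <- Y + (h/6)(k1 + 2k2 + 2k3 + k4): u = 0.0581, v = -0.0209, du/dtau = 0.6619, dv/dtau = -0.1674
step 3:
  k1: at (u, v) = (0.058084, -0.020937), (du/dtau, dv/dtau) = (0.661949, -0.167408); Gamma_uuu = -1.559750, Gamma_uuv = 3.353418, Gamma_uvv = -7.004882, Gamma_vuu = -0.987739, Gamma_vuv = 1.593737, Gamma_vvv = -2.822019; k1 = (0.661949, -0.167408, 1.622980, 0.865113)
  k2: at (u, v) = (0.074633, -0.025122), (du/dtau, dv/dtau) = (0.702523, -0.145780); Gamma_uuu = -1.570839, Gamma_uuv = 3.385596, Gamma_uvv = -7.092511, Gamma_vuu = -0.998156, Gamma_vuv = 1.613852, Gamma_vvv = -2.864606; k2 = (0.702523, -0.145780, 1.619462, 0.884068)
  k3: at (u, v) = (0.075647, -0.024581), (du/dtau, dv/dtau) = (0.702435, -0.145306); Gamma_uuu = -1.572269, Gamma_uuv = 3.387649, Gamma_uvv = -7.094174, Gamma_vuu = -0.999246, Gamma_vuv = 1.615470, Gamma_vvv = -2.866755; k3 = (0.702435, -0.145306, 1.617108, 0.883347)
  k4: at (u, v) = (0.093206, -0.028202), (du/dtau, dv/dtau) = (0.742804, -0.123240); Gamma_uuu = -1.584615, Gamma_uuv = 3.421672, Gamma_uvv = -7.183208, Gamma_vuu = -1.010552, Gamma_vuv = 1.637034, Gamma_vvv = -2.911384; k4 = (0.742804, -0.123240, 1.609887, 0.901518)
  Y <- Y + (h/6)(k1 + 2k2 + 2k3 + k4): u = 0.0932, v = -0.0282, du/dtau = 0.7428, dv/dtau = -0.1232

Answer: u = 0.0932, v = -0.0282, du/dtau = 0.7428, dv/dtau = -0.1232


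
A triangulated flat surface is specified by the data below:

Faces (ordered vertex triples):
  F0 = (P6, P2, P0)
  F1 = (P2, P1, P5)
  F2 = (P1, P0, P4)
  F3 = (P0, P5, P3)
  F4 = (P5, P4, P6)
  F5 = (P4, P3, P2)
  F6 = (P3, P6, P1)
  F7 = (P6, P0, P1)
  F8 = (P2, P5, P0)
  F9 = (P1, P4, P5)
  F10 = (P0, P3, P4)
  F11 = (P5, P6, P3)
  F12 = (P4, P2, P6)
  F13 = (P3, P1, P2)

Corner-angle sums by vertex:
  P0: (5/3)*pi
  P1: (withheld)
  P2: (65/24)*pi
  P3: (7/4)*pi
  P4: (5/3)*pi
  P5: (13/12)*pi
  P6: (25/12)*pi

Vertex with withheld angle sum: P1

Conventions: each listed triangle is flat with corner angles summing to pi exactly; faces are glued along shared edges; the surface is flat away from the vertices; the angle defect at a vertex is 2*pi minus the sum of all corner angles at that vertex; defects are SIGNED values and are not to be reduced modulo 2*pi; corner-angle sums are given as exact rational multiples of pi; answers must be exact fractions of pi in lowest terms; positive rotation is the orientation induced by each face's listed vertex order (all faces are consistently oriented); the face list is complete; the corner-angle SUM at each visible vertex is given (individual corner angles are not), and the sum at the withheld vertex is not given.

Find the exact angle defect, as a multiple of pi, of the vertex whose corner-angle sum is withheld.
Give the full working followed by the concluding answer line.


V = 7, E = 21, F = 14; chi = V - E + F = 0
Gauss-Bonnet: total defect = 2*pi*chi = 0; visible defects sum to (25/24)*pi

Answer: defect(P1) = (-25/24)*pi


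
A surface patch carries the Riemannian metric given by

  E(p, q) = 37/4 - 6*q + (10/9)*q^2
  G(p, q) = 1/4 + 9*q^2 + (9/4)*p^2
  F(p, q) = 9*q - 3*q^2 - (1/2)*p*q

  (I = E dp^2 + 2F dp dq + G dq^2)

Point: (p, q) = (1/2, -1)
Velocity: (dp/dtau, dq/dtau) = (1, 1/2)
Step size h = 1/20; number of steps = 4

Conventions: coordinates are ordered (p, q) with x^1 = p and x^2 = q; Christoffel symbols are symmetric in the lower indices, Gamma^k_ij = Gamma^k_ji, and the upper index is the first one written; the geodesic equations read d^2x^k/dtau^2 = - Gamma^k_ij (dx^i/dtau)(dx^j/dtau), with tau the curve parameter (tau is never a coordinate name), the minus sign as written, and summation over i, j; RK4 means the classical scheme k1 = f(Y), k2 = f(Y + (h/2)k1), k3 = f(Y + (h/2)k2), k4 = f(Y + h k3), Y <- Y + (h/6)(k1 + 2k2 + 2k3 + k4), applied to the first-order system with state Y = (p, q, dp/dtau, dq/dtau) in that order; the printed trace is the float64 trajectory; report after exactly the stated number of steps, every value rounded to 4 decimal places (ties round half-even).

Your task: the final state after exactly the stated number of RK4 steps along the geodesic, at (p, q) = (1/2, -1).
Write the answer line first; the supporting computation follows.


Answer: p = 0.6754, q = -0.9366, dp/dtau = 0.7764, dq/dtau = 0.1638

f(Y) = (dp/dtau, dq/dtau, -Gamma^p_ij Y'^i Y'^j, -Gamma^q_ij Y'^i Y'^j) with the Gammas evaluated at the stage position; h = 0.050000; intermediate values shown to 6 dp
step 0: p = 0.5000, q = -1.0000, dp/dtau = 1.0000, dq/dtau = 0.5000
step 1:
  k1: at (p, q) = (0.500000, -1.000000), (dp/dtau, dq/dtau) = (1.000000, 0.500000); Gamma_ppp = 2.410070, Gamma_ppq = -1.206425, Gamma_pqq = 1.243069, Gamma_qpp = 3.355866, Gamma_qpq = -1.329987, Gamma_qqq = 0.571318; k1 = (1.000000, 0.500000, -1.514412, -2.168709)
  k2: at (p, q) = (0.525000, -0.987500), (dp/dtau, dq/dtau) = (0.962140, 0.445782); Gamma_ppp = 2.271689, Gamma_ppq = -1.108211, Gamma_pqq = 1.171918, Gamma_qpp = 3.196734, Gamma_qpq = -1.204858, Gamma_qqq = 0.482301; k2 = (0.962140, 0.445782, -1.385183, -2.021562)
  k3: at (p, q) = (0.524053, -0.988855), (dp/dtau, dq/dtau) = (0.965370, 0.449461); Gamma_ppp = 2.277506, Gamma_ppq = -1.113058, Gamma_pqq = 1.175580, Gamma_qpp = 3.201472, Gamma_qpq = -1.210488, Gamma_qqq = 0.486799; k3 = (0.965370, 0.449461, -1.394081, -2.031469)
  k4: at (p, q) = (0.548269, -0.977527), (dp/dtau, dq/dtau) = (0.930296, 0.398427); Gamma_ppp = 2.151940, Gamma_ppq = -1.026383, Gamma_pqq = 1.113778, Gamma_qpp = 3.054610, Gamma_qpq = -1.098373, Gamma_qqq = 0.408904; k4 = (0.930296, 0.398427, -1.278336, -1.894292)
  Y <- Y + (h/6)(k1 + 2k2 + 2k3 + k4): p = 0.5482, q = -0.9776, dp/dtau = 0.9304, dq/dtau = 0.3986
step 2:
  k1: at (p, q) = (0.548211, -0.977592), (dp/dtau, dq/dtau) = (0.930406, 0.398591); Gamma_ppp = 2.152262, Gamma_ppq = -1.026634, Gamma_pqq = 1.113962, Gamma_qpp = 3.054905, Gamma_qpq = -1.098676, Gamma_qqq = 0.409134; k1 = (0.930406, 0.398591, -1.278640, -1.894605)
  k2: at (p, q) = (0.571471, -0.967628), (dp/dtau, dq/dtau) = (0.898440, 0.351226); Gamma_ppp = 2.039519, Gamma_ppq = -0.951136, Gamma_pqq = 1.060988, Gamma_qpp = 2.920389, Gamma_qpq = -0.999409, Gamma_qqq = 0.341920; k2 = (0.898440, 0.351226, -1.176899, -1.768763)
  k3: at (p, q) = (0.570672, -0.968812), (dp/dtau, dq/dtau) = (0.900984, 0.354372); Gamma_ppp = 2.044013, Gamma_ppq = -0.954758, Gamma_pqq = 1.063630, Gamma_qpp = 2.924005, Gamma_qpq = -1.003730, Gamma_qqq = 0.345250; k3 = (0.900984, 0.354372, -1.183164, -1.776031)
  k4: at (p, q) = (0.593260, -0.959874), (dp/dtau, dq/dtau) = (0.871248, 0.309790); Gamma_ppp = 1.941250, Gamma_ppq = -0.887758, Gamma_pqq = 1.017221, Gamma_qpp = 2.799372, Gamma_qpq = -0.914434, Gamma_qqq = 0.286134; k4 = (0.871248, 0.309790, -1.091954, -1.658769)
  Y <- Y + (h/6)(k1 + 2k2 + 2k3 + k4): p = 0.5932, q = -0.9599, dp/dtau = 0.8713, dq/dtau = 0.3099
step 3:
  k1: at (p, q) = (0.593215, -0.959929), (dp/dtau, dq/dtau) = (0.871317, 0.309900); Gamma_ppp = 1.941481, Gamma_ppq = -0.887935, Gamma_pqq = 1.017347, Gamma_qpp = 2.799578, Gamma_qpq = -0.914652, Gamma_qqq = 0.286295; k1 = (0.871317, 0.309900, -1.092141, -1.658964)
  k2: at (p, q) = (0.614998, -0.952182), (dp/dtau, dq/dtau) = (0.844013, 0.268426); Gamma_ppp = 1.848672, Gamma_ppq = -0.829177, Gamma_pqq = 0.977163, Gamma_qpp = 2.684800, Gamma_qpq = -0.835187, Gamma_qqq = 0.234970; k2 = (0.844013, 0.268426, -1.011616, -1.551038)
  k3: at (p, q) = (0.614315, -0.953219), (dp/dtau, dq/dtau) = (0.846026, 0.271124); Gamma_ppp = 1.852201, Gamma_ppq = -0.831934, Gamma_pqq = 0.979109, Gamma_qpp = 2.687611, Gamma_qpq = -0.838559, Gamma_qqq = 0.237479; k3 = (0.846026, 0.271124, -1.016050, -1.556449)
  k4: at (p, q) = (0.635516, -0.946373), (dp/dtau, dq/dtau) = (0.820514, 0.232077); Gamma_ppp = 1.767248, Gamma_ppq = -0.779516, Gamma_pqq = 0.943607, Gamma_qpp = 2.580872, Gamma_qpq = -0.766818, Gamma_qqq = 0.192125; k4 = (0.820514, 0.232077, -0.943736, -1.455864)
  Y <- Y + (h/6)(k1 + 2k2 + 2k3 + k4): p = 0.6355, q = -0.9464, dp/dtau = 0.8206, dq/dtau = 0.2322
step 4:
  k1: at (p, q) = (0.635481, -0.946420), (dp/dtau, dq/dtau) = (0.820557, 0.232151); Gamma_ppp = 1.767418, Gamma_ppq = -0.779643, Gamma_pqq = 0.943695, Gamma_qpp = 2.581017, Gamma_qpq = -0.766977, Gamma_qqq = 0.192240; k1 = (0.820557, 0.232151, -0.943852, -1.455985)
  k2: at (p, q) = (0.655995, -0.940616), (dp/dtau, dq/dtau) = (0.796960, 0.195752); Gamma_ppp = 1.690283, Gamma_ppq = -0.733387, Gamma_pqq = 0.912653, Gamma_qpp = 2.482237, Gamma_qpq = -0.702847, Gamma_qqq = 0.152643; k2 = (0.796960, 0.195752, -0.879722, -1.363134)
  k3: at (p, q) = (0.655405, -0.941526), (dp/dtau, dq/dtau) = (0.798564, 0.198073); Gamma_ppp = 1.693096, Gamma_ppq = -0.735521, Gamma_pqq = 0.914116, Gamma_qpp = 2.484463, Gamma_qpq = -0.705519, Gamma_qqq = 0.154568; k3 = (0.798564, 0.198073, -0.882876, -1.367226)
  k4: at (p, q) = (0.675409, -0.936517), (dp/dtau, dq/dtau) = (0.776413, 0.163790); Gamma_ppp = 1.622210, Gamma_ppq = -0.694055, Gamma_pqq = 0.886465, Gamma_qpp = 2.392283, Gamma_qpq = -0.647435, Gamma_qqq = 0.119428; k4 = (0.776413, 0.163790, -0.825153, -1.280646)
  Y <- Y + (h/6)(k1 + 2k2 + 2k3 + k4): p = 0.6754, q = -0.9366, dp/dtau = 0.7764, dq/dtau = 0.1638


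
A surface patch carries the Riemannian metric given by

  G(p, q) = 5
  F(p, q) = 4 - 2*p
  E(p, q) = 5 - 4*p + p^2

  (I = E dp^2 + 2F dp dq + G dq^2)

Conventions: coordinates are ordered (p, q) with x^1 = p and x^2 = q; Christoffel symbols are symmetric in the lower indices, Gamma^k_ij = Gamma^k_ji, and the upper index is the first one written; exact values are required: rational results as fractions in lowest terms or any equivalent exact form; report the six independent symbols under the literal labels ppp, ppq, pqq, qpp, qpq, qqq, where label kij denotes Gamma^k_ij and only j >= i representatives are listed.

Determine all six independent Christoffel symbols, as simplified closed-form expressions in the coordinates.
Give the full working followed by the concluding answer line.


E = 5 - 4*p + p^2; F = 4 - 2*p; G = 5
Gamma^k_ij = (1/2) g^{kl} (d_i g_jl + d_j g_il - d_l g_ij), with g^inv = (1/(EG-F^2)) [[G, -F], [-F, E]]
first partials: E_p = -4 + 2*p, E_q = 0, F_p = -2, F_q = 0, G_p = 0, G_q = 0
D = EG - F^2 = 9 - 4*p + p^2
expanded: Gamma^p_pp = (G E_p - 2F F_p + F E_q)/(2D), Gamma^p_pq = (G E_q - F G_p)/(2D), Gamma^p_qq = (2G F_q - G G_p - F G_q)/(2D), Gamma^q_pp = (2E F_p - E E_q - F E_p)/(2D), Gamma^q_pq = (E G_p - F E_q)/(2D), Gamma^q_qq = (E G_q - 2F F_q + F G_p)/(2D); substitute and cancel common factors

Answer: Gamma_ppp = (p - 2)/(p^2 - 4*p + 9), Gamma_ppq = 0, Gamma_pqq = 0, Gamma_qpp = -2/(p^2 - 4*p + 9), Gamma_qpq = 0, Gamma_qqq = 0


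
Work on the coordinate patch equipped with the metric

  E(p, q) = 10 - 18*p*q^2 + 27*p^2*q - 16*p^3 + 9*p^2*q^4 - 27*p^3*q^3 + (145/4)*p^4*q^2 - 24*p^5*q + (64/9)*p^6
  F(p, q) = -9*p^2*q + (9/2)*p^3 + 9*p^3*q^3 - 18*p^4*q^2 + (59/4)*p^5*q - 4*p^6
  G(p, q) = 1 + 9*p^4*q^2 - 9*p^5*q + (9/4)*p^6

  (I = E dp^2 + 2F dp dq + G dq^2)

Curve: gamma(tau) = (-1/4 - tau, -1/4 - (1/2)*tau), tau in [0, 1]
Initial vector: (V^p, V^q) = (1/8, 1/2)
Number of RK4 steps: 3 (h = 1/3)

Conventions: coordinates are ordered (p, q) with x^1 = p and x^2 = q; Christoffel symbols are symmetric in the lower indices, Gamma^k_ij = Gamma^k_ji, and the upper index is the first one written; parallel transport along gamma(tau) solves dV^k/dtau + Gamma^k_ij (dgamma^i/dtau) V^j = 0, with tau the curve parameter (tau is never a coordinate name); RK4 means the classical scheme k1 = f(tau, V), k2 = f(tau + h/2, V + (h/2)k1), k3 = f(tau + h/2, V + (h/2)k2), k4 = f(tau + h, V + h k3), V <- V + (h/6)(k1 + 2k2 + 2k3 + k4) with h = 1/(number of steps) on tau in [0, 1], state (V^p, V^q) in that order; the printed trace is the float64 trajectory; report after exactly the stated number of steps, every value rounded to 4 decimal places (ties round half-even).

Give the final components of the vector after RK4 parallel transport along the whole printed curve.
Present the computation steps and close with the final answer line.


gamma'(tau) = (-1, -1/2); f(tau, V)^k = -Gamma^k_ij(gamma(tau)) gamma'^i(tau) V^j; h = 1/3; intermediate values shown to 6 dp
curve data and Christoffel symbols at the stage parameters:
  tau = 0.000000: gamma = (-0.250000, -0.250000), gamma' = (-1.000000, -0.500000); Gamma_ppp = -0.037316, Gamma_ppq = -0.027987, Gamma_pqq = -0.055975, Gamma_qpp = -0.000290, Gamma_qpq = -0.000217, Gamma_qqq = -0.000435
  tau = 0.166667: gamma = (-0.416667, -0.333333), gamma' = (-1.000000, -0.500000); Gamma_ppp = -0.138957, Gamma_ppq = -0.015326, Gamma_pqq = -0.153261, Gamma_qpp = -0.002945, Gamma_qpq = -0.000325, Gamma_qqq = -0.003249
  tau = 0.333333: gamma = (-0.583333, -0.416667), gamma' = (-1.000000, -0.500000); Gamma_ppp = -0.300455, Gamma_ppq = 0.020755, Gamma_pqq = -0.290571, Gamma_qpp = -0.011999, Gamma_qpq = 0.000829, Gamma_qqq = -0.011605
  tau = 0.500000: gamma = (-0.750000, -0.500000), gamma' = (-1.000000, -0.500000); Gamma_ppp = -0.503070, Gamma_ppq = 0.075461, Gamma_pqq = -0.452763, Gamma_qpp = -0.031011, Gamma_qpq = 0.004652, Gamma_qqq = -0.027910
  tau = 0.666667: gamma = (-0.916667, -0.583333), gamma' = (-1.000000, -0.500000); Gamma_ppp = -0.719234, Gamma_ppq = 0.140608, Gamma_pqq = -0.618677, Gamma_qpp = -0.059892, Gamma_qpq = 0.011709, Gamma_qqq = -0.051518
  tau = 0.833333: gamma = (-1.083333, -0.666667), gamma' = (-1.000000, -0.500000); Gamma_ppp = -0.919725, Gamma_ppq = 0.206484, Gamma_pqq = -0.766942, Gamma_qpp = -0.093827, Gamma_qpq = 0.021065, Gamma_qqq = -0.078241
  tau = 1.000000: gamma = (-1.250000, -0.750000), gamma' = (-1.000000, -0.500000); Gamma_ppp = -1.082745, Gamma_ppq = 0.264802, Gamma_pqq = -0.882672, Gamma_qpp = -0.125771, Gamma_qpq = 0.030759, Gamma_qqq = -0.102530
step 0: V^p = 0.1250, V^q = 0.5000
step 1: k1 = (-0.034401, -0.000267), k2 = (-0.063461, -0.001345), k3 = (-0.062734, -0.001330), k4 = (-0.092404, -0.003690); V <- V + (h/6)(k1 + 2k2 + 2k3 + k4): V^p = 0.1039, V^q = 0.4995
step 2: k1 = (-0.092350, -0.003688), k2 = (-0.116492, -0.007181), k3 = (-0.114532, -0.007060), k4 = (-0.126552, -0.010538); V <- V + (h/6)(k1 + 2k2 + 2k3 + k4): V^p = 0.0661, V^q = 0.4971
step 3: k1 = (-0.126774, -0.010557), k2 = (-0.124391, -0.012690), k3 = (-0.124652, -0.012717), k4 = (-0.110342, -0.012817); V <- V + (h/6)(k1 + 2k2 + 2k3 + k4): V^p = 0.0253, V^q = 0.4930

Answer: V^p = 0.0253, V^q = 0.4930


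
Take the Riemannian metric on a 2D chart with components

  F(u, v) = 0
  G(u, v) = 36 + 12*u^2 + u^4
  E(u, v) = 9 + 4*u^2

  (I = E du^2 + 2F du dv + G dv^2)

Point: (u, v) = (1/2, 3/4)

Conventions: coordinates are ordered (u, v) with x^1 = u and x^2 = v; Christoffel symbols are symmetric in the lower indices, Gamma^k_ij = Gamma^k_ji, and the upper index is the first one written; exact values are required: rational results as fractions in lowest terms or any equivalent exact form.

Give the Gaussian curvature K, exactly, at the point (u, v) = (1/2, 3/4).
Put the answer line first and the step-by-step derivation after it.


Answer: K = -18/625

E = 10, F = 0, G = 625/16, EG - F^2 = 3125/8 at the point
E_u = 4, E_v = 0, F_u = 0, F_v = 0, G_u = 25/2, G_v = 0
E_vv = 0, F_uv = 0, G_uu = 27
Apply the Brioschi formula K = (det M1 - det M2)/(EG - F^2)^2 over the derivative matrices of E, F, G.
M1 = [[-E_vv/2 + F_uv - G_uu/2, E_u/2, F_u - E_v/2], [F_v - G_u/2, E, F], [G_v/2, F, G]] = [[-27/2, 2, 0], [-25/4, 10, 0], [0, 0, 625/16]]; det M1 = -153125/32
M2 = [[0, E_v/2, G_u/2], [E_v/2, E, F], [G_u/2, F, G]] = [[0, 0, 25/4], [0, 10, 0], [25/4, 0, 625/16]]; det M2 = -3125/8
det M1 - det M2 = -140625/32; K = -140625/32 / (3125/8)^2 = -18/625


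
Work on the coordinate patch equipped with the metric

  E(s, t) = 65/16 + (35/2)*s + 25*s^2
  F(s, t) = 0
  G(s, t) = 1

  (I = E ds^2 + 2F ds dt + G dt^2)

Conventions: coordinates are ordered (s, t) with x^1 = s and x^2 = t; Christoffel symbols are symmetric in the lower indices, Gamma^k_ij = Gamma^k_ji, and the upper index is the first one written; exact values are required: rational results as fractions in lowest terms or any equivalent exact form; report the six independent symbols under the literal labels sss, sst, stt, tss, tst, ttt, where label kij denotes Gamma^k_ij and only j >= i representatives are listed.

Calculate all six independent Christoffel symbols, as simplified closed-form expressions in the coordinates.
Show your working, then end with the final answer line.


E = 65/16 + (35/2)*s + 25*s^2; F = 0; G = 1
Gamma^k_ij = (1/2) g^{kl} (d_i g_jl + d_j g_il - d_l g_ij), with g^inv = (1/(EG-F^2)) [[G, -F], [-F, E]]
first partials: E_s = 35/2 + 50*s, E_t = 0, F_s = 0, F_t = 0, G_s = 0, G_t = 0
D = EG - F^2 = 65/16 + (35/2)*s + 25*s^2
expanded: Gamma^s_ss = (G E_s - 2F F_s + F E_t)/(2D), Gamma^s_st = (G E_t - F G_s)/(2D), Gamma^s_tt = (2G F_t - G G_s - F G_t)/(2D), Gamma^t_ss = (2E F_s - E E_t - F E_s)/(2D), Gamma^t_st = (E G_s - F E_t)/(2D), Gamma^t_tt = (E G_t - 2F F_t + F G_s)/(2D); substitute and cancel common factors

Answer: Gamma_sss = (80*s + 28)/(80*s^2 + 56*s + 13), Gamma_sst = 0, Gamma_stt = 0, Gamma_tss = 0, Gamma_tst = 0, Gamma_ttt = 0


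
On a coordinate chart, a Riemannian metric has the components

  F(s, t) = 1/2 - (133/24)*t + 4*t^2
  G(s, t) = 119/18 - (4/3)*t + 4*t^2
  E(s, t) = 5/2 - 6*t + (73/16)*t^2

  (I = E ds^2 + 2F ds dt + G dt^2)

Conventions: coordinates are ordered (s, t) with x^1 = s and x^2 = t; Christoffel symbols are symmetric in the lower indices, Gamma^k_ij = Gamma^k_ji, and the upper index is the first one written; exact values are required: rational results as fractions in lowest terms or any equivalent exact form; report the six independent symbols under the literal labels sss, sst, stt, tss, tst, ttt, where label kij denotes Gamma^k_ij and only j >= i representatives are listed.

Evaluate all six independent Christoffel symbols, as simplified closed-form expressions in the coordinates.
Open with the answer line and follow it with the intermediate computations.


Answer: Gamma_sss = (21024*t^3 - 42951*t^2 + 21780*t - 1728)/(2592*t^4 + 16416*t^3 + 15498*t^2 - 43152*t + 18752), Gamma_sst = (10512*t^3 - 10416*t^2 + 19678*t - 11424)/(1296*t^4 + 8208*t^3 + 7749*t^2 - 21576*t + 9376), Gamma_stt = (27648*t^3 - 13824*t^2 + 94320*t - 62732)/(3888*t^4 + 24624*t^3 + 23247*t^2 - 64728*t + 28128), Gamma_tss = (-47961*t^3 + 94608*t^2 - 67752*t + 17280)/(5184*t^4 + 32832*t^3 + 30996*t^2 - 86304*t + 37504), Gamma_tst = (-21024*t^3 + 42951*t^2 - 21780*t + 1728)/(2592*t^4 + 16416*t^3 + 15498*t^2 - 43152*t + 18752), Gamma_ttt = (-7920*t^3 + 22728*t^2 - 11929*t + 636)/(1296*t^4 + 8208*t^3 + 7749*t^2 - 21576*t + 9376)

E = 5/2 - 6*t + (73/16)*t^2; F = 1/2 - (133/24)*t + 4*t^2; G = 119/18 - (4/3)*t + 4*t^2
Gamma^k_ij = (1/2) g^{kl} (d_i g_jl + d_j g_il - d_l g_ij), with g^inv = (1/(EG-F^2)) [[G, -F], [-F, E]]
first partials: E_s = 0, E_t = -6 + (73/8)*t, F_s = 0, F_t = -133/24 + 8*t, G_s = 0, G_t = -4/3 + 8*t
D = EG - F^2 = 293/18 - (899/24)*t + (861/64)*t^2 + (57/4)*t^3 + (9/4)*t^4
expanded: Gamma^s_ss = (G E_s - 2F F_s + F E_t)/(2D), Gamma^s_st = (G E_t - F G_s)/(2D), Gamma^s_tt = (2G F_t - G G_s - F G_t)/(2D), Gamma^t_ss = (2E F_s - E E_t - F E_s)/(2D), Gamma^t_st = (E G_s - F E_t)/(2D), Gamma^t_tt = (E G_t - 2F F_t + F G_s)/(2D); substitute and cancel common factors
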